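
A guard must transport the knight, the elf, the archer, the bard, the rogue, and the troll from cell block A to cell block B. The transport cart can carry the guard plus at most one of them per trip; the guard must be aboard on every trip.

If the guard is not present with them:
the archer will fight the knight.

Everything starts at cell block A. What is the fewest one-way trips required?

11

Counting alone: the guard can take at most 1 across per trip to cell block B, so moving all 6 needs at least 6 loaded trips out, with a return between consecutive ones — at least 11 crossings.
The plan below uses exactly 11 crossings, so it is optimal:
1. Guard goes to cell block B with the knight.
2. Guard goes back to cell block A alone.
3. Guard goes to cell block B with the elf.
4. Guard goes back to cell block A alone.
5. Guard goes to cell block B with the bard.
6. Guard goes back to cell block A alone.
7. Guard goes to cell block B with the rogue.
8. Guard goes back to cell block A alone.
9. Guard goes to cell block B with the troll.
10. Guard goes back to cell block A alone.
11. Guard goes to cell block B with the archer.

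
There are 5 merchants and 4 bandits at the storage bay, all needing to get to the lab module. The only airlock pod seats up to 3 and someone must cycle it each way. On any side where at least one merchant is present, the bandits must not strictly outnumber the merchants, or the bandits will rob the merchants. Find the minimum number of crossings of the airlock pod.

7

Counting alone: each trip to the lab module takes at most 3 across and each return brings at least 1 back, so after t trips out (and t−1 returns) at most 3t − (t−1) of the 9 are across; that first reaches 9 at t = 4, so at least 7 crossings are needed.
The plan below uses exactly 7 crossings, so it is optimal:
1. 3 bandits → the lab module.  (the storage bay: 5M 1B; the lab module: 0M 3B)
2. 1 bandit ← the storage bay.  (the storage bay: 5M 2B; the lab module: 0M 2B)
3. 3 merchants → the lab module.  (the storage bay: 2M 2B; the lab module: 3M 2B)
4. 1 merchant ← the storage bay.  (the storage bay: 3M 2B; the lab module: 2M 2B)
5. 2 merchants and 1 bandit → the lab module.  (the storage bay: 1M 1B; the lab module: 4M 3B)
6. 1 merchant ← the storage bay.  (the storage bay: 2M 1B; the lab module: 3M 3B)
7. 2 merchants and 1 bandit → the lab module.  (the storage bay: 0M 0B; the lab module: 5M 4B)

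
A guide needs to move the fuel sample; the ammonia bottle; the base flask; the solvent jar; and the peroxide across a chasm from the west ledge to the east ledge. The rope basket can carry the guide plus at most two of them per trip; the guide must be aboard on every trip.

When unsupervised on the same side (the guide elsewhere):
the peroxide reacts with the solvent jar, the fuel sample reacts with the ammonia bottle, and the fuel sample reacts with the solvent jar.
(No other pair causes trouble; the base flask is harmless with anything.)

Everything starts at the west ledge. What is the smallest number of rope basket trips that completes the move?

Counting alone: the guide can take at most 2 across per trip to the east ledge, so moving all 5 needs at least 3 loaded trips out, with a return between consecutive ones — at least 5 crossings.
The plan below uses exactly 5 crossings, so it is optimal:
1. Guide goes to the east ledge with the fuel sample and the solvent jar.
2. Guide goes back to the west ledge with the fuel sample.
3. Guide goes to the east ledge with the ammonia bottle and the base flask.
4. Guide goes back to the west ledge alone.
5. Guide goes to the east ledge with the fuel sample and the peroxide.

5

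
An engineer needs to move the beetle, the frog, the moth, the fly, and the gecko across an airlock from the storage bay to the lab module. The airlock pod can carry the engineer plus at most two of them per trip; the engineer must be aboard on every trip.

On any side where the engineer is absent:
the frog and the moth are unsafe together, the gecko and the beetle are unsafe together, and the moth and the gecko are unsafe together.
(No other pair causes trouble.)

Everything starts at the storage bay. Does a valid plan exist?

1. Engineer goes to the lab module with the beetle and the moth.  [the storage bay: the fly, the frog, the gecko | the lab module: the beetle, the moth]
2. Engineer goes back to the storage bay alone.  [the storage bay: the fly, the frog, the gecko | the lab module: the beetle, the moth]
3. Engineer goes to the lab module with the fly.  [the storage bay: the frog, the gecko | the lab module: the beetle, the fly, the moth]
4. Engineer goes back to the storage bay alone.  [the storage bay: the frog, the gecko | the lab module: the beetle, the fly, the moth]
5. Engineer goes to the lab module with the frog and the gecko.  [the storage bay: — | the lab module: the beetle, the fly, the frog, the gecko, the moth]

Yes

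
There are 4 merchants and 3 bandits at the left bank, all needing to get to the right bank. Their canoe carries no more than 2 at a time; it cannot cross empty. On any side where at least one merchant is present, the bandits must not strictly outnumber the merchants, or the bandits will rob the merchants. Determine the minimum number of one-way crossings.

Counting alone: each trip to the right bank takes at most 2 across and each return brings at least 1 back, so after t trips out (and t−1 returns) at most 2t − (t−1) of the 7 are across; that first reaches 7 at t = 6, so at least 11 crossings are needed.
The plan below uses exactly 11 crossings, so it is optimal:
1. 2 bandits → the right bank.  (the left bank: 4M 1B; the right bank: 0M 2B)
2. 1 bandit ← the left bank.  (the left bank: 4M 2B; the right bank: 0M 1B)
3. 2 bandits → the right bank.  (the left bank: 4M 0B; the right bank: 0M 3B)
4. 1 bandit ← the left bank.  (the left bank: 4M 1B; the right bank: 0M 2B)
5. 2 merchants → the right bank.  (the left bank: 2M 1B; the right bank: 2M 2B)
6. 1 bandit ← the left bank.  (the left bank: 2M 2B; the right bank: 2M 1B)
7. 1 merchant and 1 bandit → the right bank.  (the left bank: 1M 1B; the right bank: 3M 2B)
8. 1 merchant ← the left bank.  (the left bank: 2M 1B; the right bank: 2M 2B)
9. 1 merchant and 1 bandit → the right bank.  (the left bank: 1M 0B; the right bank: 3M 3B)
10. 1 bandit ← the left bank.  (the left bank: 1M 1B; the right bank: 3M 2B)
11. 1 merchant and 1 bandit → the right bank.  (the left bank: 0M 0B; the right bank: 4M 3B)

11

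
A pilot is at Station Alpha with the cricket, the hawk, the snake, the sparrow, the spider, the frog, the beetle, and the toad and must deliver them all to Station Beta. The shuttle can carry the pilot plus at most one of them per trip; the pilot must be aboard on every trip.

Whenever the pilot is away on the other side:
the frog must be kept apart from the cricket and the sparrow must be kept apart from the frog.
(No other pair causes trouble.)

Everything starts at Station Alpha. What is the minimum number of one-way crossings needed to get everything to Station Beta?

17

Counting alone: the pilot can take at most 1 across per trip to Station Beta, so moving all 8 needs at least 8 loaded trips out, with a return between consecutive ones — at least 15 crossings.
The safety rule pushes this higher. Following every safe sequence of crossings, the most of the 8 that can be at Station Beta as the shuttle arrives there on crossing 15 is 7 — never all 8.
So no plan with fewer than 17 crossings exists, and this one achieves 17:
1. Pilot goes to Station Beta with the frog.
2. Pilot goes back to Station Alpha alone.
3. Pilot goes to Station Beta with the cricket.
4. Pilot goes back to Station Alpha with the frog.
5. Pilot goes to Station Beta with the sparrow.
6. Pilot goes back to Station Alpha alone.
7. Pilot goes to Station Beta with the hawk.
8. Pilot goes back to Station Alpha alone.
9. Pilot goes to Station Beta with the snake.
10. Pilot goes back to Station Alpha alone.
11. Pilot goes to Station Beta with the spider.
12. Pilot goes back to Station Alpha alone.
13. Pilot goes to Station Beta with the beetle.
14. Pilot goes back to Station Alpha alone.
15. Pilot goes to Station Beta with the toad.
16. Pilot goes back to Station Alpha alone.
17. Pilot goes to Station Beta with the frog.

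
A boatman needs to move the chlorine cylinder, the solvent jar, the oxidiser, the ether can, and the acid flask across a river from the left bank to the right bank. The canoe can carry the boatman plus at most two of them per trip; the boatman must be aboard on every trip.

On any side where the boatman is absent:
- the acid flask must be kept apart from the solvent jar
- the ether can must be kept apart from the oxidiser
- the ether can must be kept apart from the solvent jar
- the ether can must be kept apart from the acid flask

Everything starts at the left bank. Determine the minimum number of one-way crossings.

7

Counting alone: the boatman can take at most 2 across per trip to the right bank, so moving all 5 needs at least 3 loaded trips out, with a return between consecutive ones — at least 5 crossings.
The safety rule pushes this higher. Following every safe sequence of crossings, the most of the 5 that can be at the right bank as the canoe arrives there on crossing 5 is 4 — never all 5.
So no plan with fewer than 7 crossings exists, and this one achieves 7:
1. Boatman goes to the right bank with the ether can and the solvent jar.  [the left bank: the acid flask, the chlorine cylinder, the oxidiser | the right bank: the ether can, the solvent jar]
2. Boatman goes back to the left bank with the solvent jar.  [the left bank: the acid flask, the chlorine cylinder, the oxidiser, the solvent jar | the right bank: the ether can]
3. Boatman goes to the right bank with the chlorine cylinder and the solvent jar.  [the left bank: the acid flask, the oxidiser | the right bank: the chlorine cylinder, the ether can, the solvent jar]
4. Boatman goes back to the left bank with the solvent jar.  [the left bank: the acid flask, the oxidiser, the solvent jar | the right bank: the chlorine cylinder, the ether can]
5. Boatman goes to the right bank with the oxidiser and the solvent jar.  [the left bank: the acid flask | the right bank: the chlorine cylinder, the ether can, the oxidiser, the solvent jar]
6. Boatman goes back to the left bank with the ether can.  [the left bank: the acid flask, the ether can | the right bank: the chlorine cylinder, the oxidiser, the solvent jar]
7. Boatman goes to the right bank with the acid flask and the ether can.  [the left bank: — | the right bank: the acid flask, the chlorine cylinder, the ether can, the oxidiser, the solvent jar]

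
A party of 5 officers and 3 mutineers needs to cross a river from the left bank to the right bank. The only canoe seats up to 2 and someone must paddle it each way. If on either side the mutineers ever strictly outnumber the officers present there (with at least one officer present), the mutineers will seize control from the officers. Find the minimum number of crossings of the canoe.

13

Counting alone: each trip to the right bank takes at most 2 across and each return brings at least 1 back, so after t trips out (and t−1 returns) at most 2t − (t−1) of the 8 are across; that first reaches 8 at t = 7, so at least 13 crossings are needed.
The plan below uses exactly 13 crossings, so it is optimal:
1. 2 mutineers → the right bank.  (the left bank: 5O 1M; the right bank: 0O 2M)
2. 1 mutineer ← the left bank.  (the left bank: 5O 2M; the right bank: 0O 1M)
3. 2 mutineers → the right bank.  (the left bank: 5O 0M; the right bank: 0O 3M)
4. 1 mutineer ← the left bank.  (the left bank: 5O 1M; the right bank: 0O 2M)
5. 2 officers → the right bank.  (the left bank: 3O 1M; the right bank: 2O 2M)
6. 1 mutineer ← the left bank.  (the left bank: 3O 2M; the right bank: 2O 1M)
7. 1 officer and 1 mutineer → the right bank.  (the left bank: 2O 1M; the right bank: 3O 2M)
8. 1 mutineer ← the left bank.  (the left bank: 2O 2M; the right bank: 3O 1M)
9. 2 mutineers → the right bank.  (the left bank: 2O 0M; the right bank: 3O 3M)
10. 1 mutineer ← the left bank.  (the left bank: 2O 1M; the right bank: 3O 2M)
11. 1 officer and 1 mutineer → the right bank.  (the left bank: 1O 0M; the right bank: 4O 3M)
12. 1 mutineer ← the left bank.  (the left bank: 1O 1M; the right bank: 4O 2M)
13. 1 officer and 1 mutineer → the right bank.  (the left bank: 0O 0M; the right bank: 5O 3M)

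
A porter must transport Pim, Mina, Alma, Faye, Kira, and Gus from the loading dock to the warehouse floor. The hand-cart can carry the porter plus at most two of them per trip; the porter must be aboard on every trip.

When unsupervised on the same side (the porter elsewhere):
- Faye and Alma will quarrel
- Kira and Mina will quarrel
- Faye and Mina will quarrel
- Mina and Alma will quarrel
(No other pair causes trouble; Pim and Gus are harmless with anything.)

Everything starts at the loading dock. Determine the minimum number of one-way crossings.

Counting alone: the porter can take at most 2 across per trip to the warehouse floor, so moving all 6 needs at least 3 loaded trips out, with a return between consecutive ones — at least 5 crossings.
The safety rule pushes this higher. Following every safe sequence of crossings, the most of the 6 that can be at the warehouse floor as the hand-cart arrives there on crossings 5, 7 is 4, 5 respectively — never all 6.
So no plan with fewer than 9 crossings exists, and this one achieves 9:
1. Porter goes to the warehouse floor with Alma and Mina.
2. Porter goes back to the loading dock with Mina.
3. Porter goes to the warehouse floor with Mina and Pim.
4. Porter goes back to the loading dock with Mina.
5. Porter goes to the warehouse floor with Kira and Mina.
6. Porter goes back to the loading dock with Mina.
7. Porter goes to the warehouse floor with Gus and Mina.
8. Porter goes back to the loading dock with Mina.
9. Porter goes to the warehouse floor with Faye and Mina.

9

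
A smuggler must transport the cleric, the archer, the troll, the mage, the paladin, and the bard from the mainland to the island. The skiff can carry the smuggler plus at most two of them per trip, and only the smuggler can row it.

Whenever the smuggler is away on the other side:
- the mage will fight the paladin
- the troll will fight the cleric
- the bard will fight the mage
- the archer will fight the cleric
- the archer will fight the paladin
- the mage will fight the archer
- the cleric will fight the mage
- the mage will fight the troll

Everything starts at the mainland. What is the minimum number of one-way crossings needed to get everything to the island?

impossible

Whatever the first load, the items left behind include a forbidden pair without the smuggler. No opening move is safe, so no plan exists.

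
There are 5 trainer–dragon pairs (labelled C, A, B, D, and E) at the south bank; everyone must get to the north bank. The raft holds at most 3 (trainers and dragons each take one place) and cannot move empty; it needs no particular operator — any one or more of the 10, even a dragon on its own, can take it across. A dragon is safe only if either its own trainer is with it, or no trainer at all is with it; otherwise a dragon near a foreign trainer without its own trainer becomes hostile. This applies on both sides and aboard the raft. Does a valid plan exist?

Yes

1. dragon C and trainer C cross → the north bank.
2. trainer C crosses ← the south bank.
3. dragon A, dragon B, and dragon D cross → the north bank.
4. dragon C crosses ← the south bank.
5. trainer A, trainer B, and trainer D cross → the north bank.
6. dragon A and trainer A cross ← the south bank.
7. trainer A, trainer C, and trainer E cross → the north bank.
8. dragon B crosses ← the south bank.
9. dragon A and dragon C cross → the north bank.
10. dragon C crosses ← the south bank.
11. dragon B, dragon C, and dragon E cross → the north bank.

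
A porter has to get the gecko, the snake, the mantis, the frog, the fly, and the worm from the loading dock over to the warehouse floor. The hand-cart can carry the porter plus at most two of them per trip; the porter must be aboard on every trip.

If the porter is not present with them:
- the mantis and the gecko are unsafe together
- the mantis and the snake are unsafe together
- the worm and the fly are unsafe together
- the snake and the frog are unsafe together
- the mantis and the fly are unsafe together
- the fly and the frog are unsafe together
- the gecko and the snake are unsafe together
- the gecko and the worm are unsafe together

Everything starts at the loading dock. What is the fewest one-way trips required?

impossible

Whatever the first load, the items left behind include a forbidden pair without the porter. No opening move is safe, so no plan exists.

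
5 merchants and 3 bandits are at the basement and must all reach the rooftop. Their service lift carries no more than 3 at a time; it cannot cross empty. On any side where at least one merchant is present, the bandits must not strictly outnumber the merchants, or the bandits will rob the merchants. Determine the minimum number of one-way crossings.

Counting alone: each trip to the rooftop takes at most 3 across and each return brings at least 1 back, so after t trips out (and t−1 returns) at most 3t − (t−1) of the 8 are across; that first reaches 8 at t = 4, so at least 7 crossings are needed.
The plan below uses exactly 7 crossings, so it is optimal:
1. 2 bandits → the rooftop.  (the basement: 5M 1B; the rooftop: 0M 2B)
2. 1 bandit ← the basement.  (the basement: 5M 2B; the rooftop: 0M 1B)
3. 2 merchants and 1 bandit → the rooftop.  (the basement: 3M 1B; the rooftop: 2M 2B)
4. 1 bandit ← the basement.  (the basement: 3M 2B; the rooftop: 2M 1B)
5. 1 merchant and 2 bandits → the rooftop.  (the basement: 2M 0B; the rooftop: 3M 3B)
6. 1 bandit ← the basement.  (the basement: 2M 1B; the rooftop: 3M 2B)
7. 2 merchants and 1 bandit → the rooftop.  (the basement: 0M 0B; the rooftop: 5M 3B)

7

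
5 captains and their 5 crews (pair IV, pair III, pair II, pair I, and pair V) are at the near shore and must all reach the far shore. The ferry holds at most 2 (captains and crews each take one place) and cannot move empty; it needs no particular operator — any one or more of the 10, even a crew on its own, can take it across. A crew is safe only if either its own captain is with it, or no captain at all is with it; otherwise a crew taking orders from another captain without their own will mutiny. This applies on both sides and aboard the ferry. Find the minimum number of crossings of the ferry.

Following every safe sequence of crossings from the start, the most of the 10 that can be at the far shore as the ferry arrives there on crossings 1, 3, 5, 7 is 2, 3, 4, 5 respectively; the best ever achieved is 5 of 10.
From crossing 9 on, no configuration arises that was not already reachable earlier: only 82 distinct safe configurations (who is on which side, and where the ferry is) can ever be reached, none of them has everyone across, and every continuation just revisits them. So no valid plan exists.

impossible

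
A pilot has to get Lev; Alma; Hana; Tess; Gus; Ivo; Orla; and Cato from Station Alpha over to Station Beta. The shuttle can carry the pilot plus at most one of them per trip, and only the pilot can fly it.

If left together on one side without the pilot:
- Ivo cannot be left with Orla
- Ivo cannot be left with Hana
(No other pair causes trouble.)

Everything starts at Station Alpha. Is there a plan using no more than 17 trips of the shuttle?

Yes — this plan uses 17 crossings (≤ 17):
1. Pilot goes to Station Beta with Ivo.  [Station Alpha: Alma, Cato, Gus, Hana, Lev, Orla, Tess | Station Beta: Ivo]
2. Pilot goes back to Station Alpha alone.  [Station Alpha: Alma, Cato, Gus, Hana, Lev, Orla, Tess | Station Beta: Ivo]
3. Pilot goes to Station Beta with Lev.  [Station Alpha: Alma, Cato, Gus, Hana, Orla, Tess | Station Beta: Ivo, Lev]
4. Pilot goes back to Station Alpha alone.  [Station Alpha: Alma, Cato, Gus, Hana, Orla, Tess | Station Beta: Ivo, Lev]
5. Pilot goes to Station Beta with Alma.  [Station Alpha: Cato, Gus, Hana, Orla, Tess | Station Beta: Alma, Ivo, Lev]
6. Pilot goes back to Station Alpha alone.  [Station Alpha: Cato, Gus, Hana, Orla, Tess | Station Beta: Alma, Ivo, Lev]
7. Pilot goes to Station Beta with Hana.  [Station Alpha: Cato, Gus, Orla, Tess | Station Beta: Alma, Hana, Ivo, Lev]
8. Pilot goes back to Station Alpha with Ivo.  [Station Alpha: Cato, Gus, Ivo, Orla, Tess | Station Beta: Alma, Hana, Lev]
9. Pilot goes to Station Beta with Orla.  [Station Alpha: Cato, Gus, Ivo, Tess | Station Beta: Alma, Hana, Lev, Orla]
10. Pilot goes back to Station Alpha alone.  [Station Alpha: Cato, Gus, Ivo, Tess | Station Beta: Alma, Hana, Lev, Orla]
11. Pilot goes to Station Beta with Tess.  [Station Alpha: Cato, Gus, Ivo | Station Beta: Alma, Hana, Lev, Orla, Tess]
12. Pilot goes back to Station Alpha alone.  [Station Alpha: Cato, Gus, Ivo | Station Beta: Alma, Hana, Lev, Orla, Tess]
13. Pilot goes to Station Beta with Gus.  [Station Alpha: Cato, Ivo | Station Beta: Alma, Gus, Hana, Lev, Orla, Tess]
14. Pilot goes back to Station Alpha alone.  [Station Alpha: Cato, Ivo | Station Beta: Alma, Gus, Hana, Lev, Orla, Tess]
15. Pilot goes to Station Beta with Cato.  [Station Alpha: Ivo | Station Beta: Alma, Cato, Gus, Hana, Lev, Orla, Tess]
16. Pilot goes back to Station Alpha alone.  [Station Alpha: Ivo | Station Beta: Alma, Cato, Gus, Hana, Lev, Orla, Tess]
17. Pilot goes to Station Beta with Ivo.  [Station Alpha: — | Station Beta: Alma, Cato, Gus, Hana, Ivo, Lev, Orla, Tess]

Yes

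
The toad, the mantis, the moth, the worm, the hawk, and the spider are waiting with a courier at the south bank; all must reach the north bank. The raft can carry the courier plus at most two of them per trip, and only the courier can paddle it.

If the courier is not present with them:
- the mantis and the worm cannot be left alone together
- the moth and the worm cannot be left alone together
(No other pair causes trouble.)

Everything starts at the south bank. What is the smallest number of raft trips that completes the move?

5

Counting alone: the courier can take at most 2 across per trip to the north bank, so moving all 6 needs at least 3 loaded trips out, with a return between consecutive ones — at least 5 crossings.
The plan below uses exactly 5 crossings, so it is optimal:
1. Courier goes to the north bank with the toad and the worm.  [the south bank: the hawk, the mantis, the moth, the spider | the north bank: the toad, the worm]
2. Courier goes back to the south bank alone.  [the south bank: the hawk, the mantis, the moth, the spider | the north bank: the toad, the worm]
3. Courier goes to the north bank with the hawk and the spider.  [the south bank: the mantis, the moth | the north bank: the hawk, the spider, the toad, the worm]
4. Courier goes back to the south bank alone.  [the south bank: the mantis, the moth | the north bank: the hawk, the spider, the toad, the worm]
5. Courier goes to the north bank with the mantis and the moth.  [the south bank: — | the north bank: the hawk, the mantis, the moth, the spider, the toad, the worm]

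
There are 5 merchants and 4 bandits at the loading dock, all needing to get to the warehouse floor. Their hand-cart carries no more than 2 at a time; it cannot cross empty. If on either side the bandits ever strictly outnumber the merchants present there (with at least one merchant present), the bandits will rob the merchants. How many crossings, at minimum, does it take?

15

Counting alone: each trip to the warehouse floor takes at most 2 across and each return brings at least 1 back, so after t trips out (and t−1 returns) at most 2t − (t−1) of the 9 are across; that first reaches 9 at t = 8, so at least 15 crossings are needed.
The plan below uses exactly 15 crossings, so it is optimal:
1. 2 bandits → the warehouse floor.  (the loading dock: 5M 2B; the warehouse floor: 0M 2B)
2. 1 bandit ← the loading dock.  (the loading dock: 5M 3B; the warehouse floor: 0M 1B)
3. 2 bandits → the warehouse floor.  (the loading dock: 5M 1B; the warehouse floor: 0M 3B)
4. 1 bandit ← the loading dock.  (the loading dock: 5M 2B; the warehouse floor: 0M 2B)
5. 2 merchants → the warehouse floor.  (the loading dock: 3M 2B; the warehouse floor: 2M 2B)
6. 1 bandit ← the loading dock.  (the loading dock: 3M 3B; the warehouse floor: 2M 1B)
7. 1 merchant and 1 bandit → the warehouse floor.  (the loading dock: 2M 2B; the warehouse floor: 3M 2B)
8. 1 merchant ← the loading dock.  (the loading dock: 3M 2B; the warehouse floor: 2M 2B)
9. 1 merchant and 1 bandit → the warehouse floor.  (the loading dock: 2M 1B; the warehouse floor: 3M 3B)
10. 1 bandit ← the loading dock.  (the loading dock: 2M 2B; the warehouse floor: 3M 2B)
11. 1 merchant and 1 bandit → the warehouse floor.  (the loading dock: 1M 1B; the warehouse floor: 4M 3B)
12. 1 merchant ← the loading dock.  (the loading dock: 2M 1B; the warehouse floor: 3M 3B)
13. 1 merchant and 1 bandit → the warehouse floor.  (the loading dock: 1M 0B; the warehouse floor: 4M 4B)
14. 1 bandit ← the loading dock.  (the loading dock: 1M 1B; the warehouse floor: 4M 3B)
15. 1 merchant and 1 bandit → the warehouse floor.  (the loading dock: 0M 0B; the warehouse floor: 5M 4B)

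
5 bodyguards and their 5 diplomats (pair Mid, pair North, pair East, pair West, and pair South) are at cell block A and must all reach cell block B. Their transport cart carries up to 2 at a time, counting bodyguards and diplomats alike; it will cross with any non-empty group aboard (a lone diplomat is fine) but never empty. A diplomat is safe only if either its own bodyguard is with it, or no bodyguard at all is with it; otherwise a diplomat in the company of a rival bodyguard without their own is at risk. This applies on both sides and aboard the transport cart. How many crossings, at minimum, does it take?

Following every safe sequence of crossings from the start, the most of the 10 that can be at cell block B as the transport cart arrives there on crossings 1, 3, 5, 7 is 2, 3, 4, 5 respectively; the best ever achieved is 5 of 10.
From crossing 9 on, no configuration arises that was not already reachable earlier: only 82 distinct safe configurations (who is on which side, and where the transport cart is) can ever be reached, none of them has everyone across, and every continuation just revisits them. So no valid plan exists.

impossible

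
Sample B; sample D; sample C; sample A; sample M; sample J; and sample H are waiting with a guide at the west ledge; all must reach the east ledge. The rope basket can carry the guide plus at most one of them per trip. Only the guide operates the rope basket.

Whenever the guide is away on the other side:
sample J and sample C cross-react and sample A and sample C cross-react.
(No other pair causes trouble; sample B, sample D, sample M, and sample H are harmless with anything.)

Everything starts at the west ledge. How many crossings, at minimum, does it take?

15

Counting alone: the guide can take at most 1 across per trip to the east ledge, so moving all 7 needs at least 7 loaded trips out, with a return between consecutive ones — at least 13 crossings.
The safety rule pushes this higher. Following every safe sequence of crossings, the most of the 7 that can be at the east ledge as the rope basket arrives there on crossing 13 is 6 — never all 7.
So no plan with fewer than 15 crossings exists, and this one achieves 15:
1. Guide goes to the east ledge with sample C.  [the west ledge: sample A, sample B, sample D, sample H, sample J, sample M | the east ledge: sample C]
2. Guide goes back to the west ledge alone.  [the west ledge: sample A, sample B, sample D, sample H, sample J, sample M | the east ledge: sample C]
3. Guide goes to the east ledge with sample B.  [the west ledge: sample A, sample D, sample H, sample J, sample M | the east ledge: sample B, sample C]
4. Guide goes back to the west ledge alone.  [the west ledge: sample A, sample D, sample H, sample J, sample M | the east ledge: sample B, sample C]
5. Guide goes to the east ledge with sample D.  [the west ledge: sample A, sample H, sample J, sample M | the east ledge: sample B, sample C, sample D]
6. Guide goes back to the west ledge alone.  [the west ledge: sample A, sample H, sample J, sample M | the east ledge: sample B, sample C, sample D]
7. Guide goes to the east ledge with sample A.  [the west ledge: sample H, sample J, sample M | the east ledge: sample A, sample B, sample C, sample D]
8. Guide goes back to the west ledge with sample C.  [the west ledge: sample C, sample H, sample J, sample M | the east ledge: sample A, sample B, sample D]
9. Guide goes to the east ledge with sample J.  [the west ledge: sample C, sample H, sample M | the east ledge: sample A, sample B, sample D, sample J]
10. Guide goes back to the west ledge alone.  [the west ledge: sample C, sample H, sample M | the east ledge: sample A, sample B, sample D, sample J]
11. Guide goes to the east ledge with sample M.  [the west ledge: sample C, sample H | the east ledge: sample A, sample B, sample D, sample J, sample M]
12. Guide goes back to the west ledge alone.  [the west ledge: sample C, sample H | the east ledge: sample A, sample B, sample D, sample J, sample M]
13. Guide goes to the east ledge with sample H.  [the west ledge: sample C | the east ledge: sample A, sample B, sample D, sample H, sample J, sample M]
14. Guide goes back to the west ledge alone.  [the west ledge: sample C | the east ledge: sample A, sample B, sample D, sample H, sample J, sample M]
15. Guide goes to the east ledge with sample C.  [the west ledge: — | the east ledge: sample A, sample B, sample C, sample D, sample H, sample J, sample M]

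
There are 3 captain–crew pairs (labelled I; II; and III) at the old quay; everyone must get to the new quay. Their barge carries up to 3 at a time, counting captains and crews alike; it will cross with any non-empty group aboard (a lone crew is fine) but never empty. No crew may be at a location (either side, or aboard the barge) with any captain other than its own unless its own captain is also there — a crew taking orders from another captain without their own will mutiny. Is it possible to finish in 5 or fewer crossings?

Yes — this plan uses 5 crossings (≤ 5):
1. captain I and crew I cross → the new quay.
2. captain I crosses ← the old quay.
3. captain I, captain II, and captain III cross → the new quay.
4. crew I crosses ← the old quay.
5. crew I, crew II, and crew III cross → the new quay.

Yes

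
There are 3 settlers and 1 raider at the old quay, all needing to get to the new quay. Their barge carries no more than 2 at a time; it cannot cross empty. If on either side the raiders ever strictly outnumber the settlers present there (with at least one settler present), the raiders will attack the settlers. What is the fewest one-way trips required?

5

Counting alone: each trip to the new quay takes at most 2 across and each return brings at least 1 back, so after t trips out (and t−1 returns) at most 2t − (t−1) of the 4 are across; that first reaches 4 at t = 3, so at least 5 crossings are needed.
The plan below uses exactly 5 crossings, so it is optimal:
1. 1 settler and 1 raider → the new quay.  (the old quay: 2S 0R; the new quay: 1S 1R)
2. 1 raider ← the old quay.  (the old quay: 2S 1R; the new quay: 1S 0R)
3. 1 settler and 1 raider → the new quay.  (the old quay: 1S 0R; the new quay: 2S 1R)
4. 1 raider ← the old quay.  (the old quay: 1S 1R; the new quay: 2S 0R)
5. 1 settler and 1 raider → the new quay.  (the old quay: 0S 0R; the new quay: 3S 1R)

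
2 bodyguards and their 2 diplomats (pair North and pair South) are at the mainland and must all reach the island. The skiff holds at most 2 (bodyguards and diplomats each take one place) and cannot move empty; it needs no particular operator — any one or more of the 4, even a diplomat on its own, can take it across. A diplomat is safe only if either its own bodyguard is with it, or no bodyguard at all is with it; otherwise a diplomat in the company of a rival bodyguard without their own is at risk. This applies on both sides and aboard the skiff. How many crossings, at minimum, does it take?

Counting alone: each trip to the island takes at most 2 across and each return brings at least 1 back, so after t trips out (and t−1 returns) at most 2t − (t−1) of the 4 are across; that first reaches 4 at t = 3, so at least 5 crossings are needed.
The plan below uses exactly 5 crossings, so it is optimal:
1. bodyguard North and diplomat North cross → the island.
2. bodyguard North crosses ← the mainland.
3. bodyguard North and bodyguard South cross → the island.
4. bodyguard South crosses ← the mainland.
5. bodyguard South and diplomat South cross → the island.

5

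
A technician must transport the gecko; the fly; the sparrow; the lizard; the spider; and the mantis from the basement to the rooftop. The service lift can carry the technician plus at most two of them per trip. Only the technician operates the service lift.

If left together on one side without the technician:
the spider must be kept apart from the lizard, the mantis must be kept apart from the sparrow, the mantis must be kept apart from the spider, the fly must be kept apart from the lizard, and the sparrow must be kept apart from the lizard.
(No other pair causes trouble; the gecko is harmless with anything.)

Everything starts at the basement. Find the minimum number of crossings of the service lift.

Counting alone: the technician can take at most 2 across per trip to the rooftop, so moving all 6 needs at least 3 loaded trips out, with a return between consecutive ones — at least 5 crossings.
The safety rule pushes this higher. Following every safe sequence of crossings, the most of the 6 that can be at the rooftop as the service lift arrives there on crossing 5 is 5 — never all 6.
So no plan with fewer than 7 crossings exists, and this one achieves 7:
1. Technician goes to the rooftop with the lizard and the mantis.  [the basement: the fly, the gecko, the sparrow, the spider | the rooftop: the lizard, the mantis]
2. Technician goes back to the basement alone.  [the basement: the fly, the gecko, the sparrow, the spider | the rooftop: the lizard, the mantis]
3. Technician goes to the rooftop with the fly and the gecko.  [the basement: the sparrow, the spider | the rooftop: the fly, the gecko, the lizard, the mantis]
4. Technician goes back to the basement with the lizard.  [the basement: the lizard, the sparrow, the spider | the rooftop: the fly, the gecko, the mantis]
5. Technician goes to the rooftop with the sparrow and the spider.  [the basement: the lizard | the rooftop: the fly, the gecko, the mantis, the sparrow, the spider]
6. Technician goes back to the basement with the mantis.  [the basement: the lizard, the mantis | the rooftop: the fly, the gecko, the sparrow, the spider]
7. Technician goes to the rooftop with the lizard and the mantis.  [the basement: — | the rooftop: the fly, the gecko, the lizard, the mantis, the sparrow, the spider]

7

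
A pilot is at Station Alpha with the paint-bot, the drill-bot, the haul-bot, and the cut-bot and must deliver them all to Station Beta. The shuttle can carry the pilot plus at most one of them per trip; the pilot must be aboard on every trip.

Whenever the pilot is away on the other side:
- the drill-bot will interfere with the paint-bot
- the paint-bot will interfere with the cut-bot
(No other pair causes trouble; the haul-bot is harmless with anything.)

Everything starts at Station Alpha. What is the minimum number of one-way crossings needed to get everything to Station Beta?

9

Counting alone: the pilot can take at most 1 across per trip to Station Beta, so moving all 4 needs at least 4 loaded trips out, with a return between consecutive ones — at least 7 crossings.
The safety rule pushes this higher. Following every safe sequence of crossings, the most of the 4 that can be at Station Beta as the shuttle arrives there on crossing 7 is 3 — never all 4.
So no plan with fewer than 9 crossings exists, and this one achieves 9:
1. Pilot goes to Station Beta with the paint-bot.
2. Pilot goes back to Station Alpha alone.
3. Pilot goes to Station Beta with the drill-bot.
4. Pilot goes back to Station Alpha with the paint-bot.
5. Pilot goes to Station Beta with the cut-bot.
6. Pilot goes back to Station Alpha alone.
7. Pilot goes to Station Beta with the haul-bot.
8. Pilot goes back to Station Alpha alone.
9. Pilot goes to Station Beta with the paint-bot.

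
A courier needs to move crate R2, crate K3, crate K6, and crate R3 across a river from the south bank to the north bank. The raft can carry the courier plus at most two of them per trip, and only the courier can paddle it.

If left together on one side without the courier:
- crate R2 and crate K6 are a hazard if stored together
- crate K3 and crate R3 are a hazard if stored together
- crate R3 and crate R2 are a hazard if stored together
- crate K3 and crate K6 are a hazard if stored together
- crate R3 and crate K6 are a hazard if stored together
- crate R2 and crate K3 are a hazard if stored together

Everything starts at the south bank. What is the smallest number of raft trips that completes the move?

Whatever the first load, the items left behind include a forbidden pair without the courier. No opening move is safe, so no plan exists.

impossible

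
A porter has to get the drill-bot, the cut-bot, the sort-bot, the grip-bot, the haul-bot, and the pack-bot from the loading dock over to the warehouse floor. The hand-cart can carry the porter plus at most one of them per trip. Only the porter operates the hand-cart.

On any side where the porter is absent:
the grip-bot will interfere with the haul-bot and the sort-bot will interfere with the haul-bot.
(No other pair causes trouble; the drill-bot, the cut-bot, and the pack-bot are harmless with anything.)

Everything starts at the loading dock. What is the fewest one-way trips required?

13

Counting alone: the porter can take at most 1 across per trip to the warehouse floor, so moving all 6 needs at least 6 loaded trips out, with a return between consecutive ones — at least 11 crossings.
The safety rule pushes this higher. Following every safe sequence of crossings, the most of the 6 that can be at the warehouse floor as the hand-cart arrives there on crossing 11 is 5 — never all 6.
So no plan with fewer than 13 crossings exists, and this one achieves 13:
1. Porter goes to the warehouse floor with the haul-bot.
2. Porter goes back to the loading dock alone.
3. Porter goes to the warehouse floor with the drill-bot.
4. Porter goes back to the loading dock alone.
5. Porter goes to the warehouse floor with the cut-bot.
6. Porter goes back to the loading dock alone.
7. Porter goes to the warehouse floor with the sort-bot.
8. Porter goes back to the loading dock with the haul-bot.
9. Porter goes to the warehouse floor with the grip-bot.
10. Porter goes back to the loading dock alone.
11. Porter goes to the warehouse floor with the pack-bot.
12. Porter goes back to the loading dock alone.
13. Porter goes to the warehouse floor with the haul-bot.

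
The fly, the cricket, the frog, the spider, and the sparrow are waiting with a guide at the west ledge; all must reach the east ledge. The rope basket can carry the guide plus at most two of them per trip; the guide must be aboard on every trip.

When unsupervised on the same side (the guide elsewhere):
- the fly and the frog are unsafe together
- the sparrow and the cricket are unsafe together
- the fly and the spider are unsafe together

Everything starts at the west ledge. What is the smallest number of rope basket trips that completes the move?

Counting alone: the guide can take at most 2 across per trip to the east ledge, so moving all 5 needs at least 3 loaded trips out, with a return between consecutive ones — at least 5 crossings.
The plan below uses exactly 5 crossings, so it is optimal:
1. Guide goes to the east ledge with the cricket and the fly.
2. Guide goes back to the west ledge alone.
3. Guide goes to the east ledge with the frog and the spider.
4. Guide goes back to the west ledge with the fly.
5. Guide goes to the east ledge with the fly and the sparrow.

5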